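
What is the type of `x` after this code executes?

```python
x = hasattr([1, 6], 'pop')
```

hasattr() returns bool

bool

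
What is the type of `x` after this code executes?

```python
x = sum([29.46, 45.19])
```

sum() of floats returns float

float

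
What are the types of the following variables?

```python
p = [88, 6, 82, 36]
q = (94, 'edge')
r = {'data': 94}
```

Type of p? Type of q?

p is assigned a list literal (square brackets); q is assigned a tuple (parenthesized, comma-separated values)

list, tuple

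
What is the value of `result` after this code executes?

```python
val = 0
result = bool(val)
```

val = 0; result = False

False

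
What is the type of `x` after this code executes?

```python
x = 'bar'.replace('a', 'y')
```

str.replace() returns str

str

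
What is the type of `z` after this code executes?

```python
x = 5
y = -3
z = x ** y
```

int ** negative = float

float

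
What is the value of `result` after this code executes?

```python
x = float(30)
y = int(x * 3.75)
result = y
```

x = 30.0; y = 112; result = 112

112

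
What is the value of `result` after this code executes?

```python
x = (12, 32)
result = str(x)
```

x = (12, 32); result = '(12, 32)'

'(12, 32)'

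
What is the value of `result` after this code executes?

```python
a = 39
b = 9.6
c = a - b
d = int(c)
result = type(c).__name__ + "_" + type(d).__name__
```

a is int; b is float; c is float; d is int; result = 'float_int'

'float_int'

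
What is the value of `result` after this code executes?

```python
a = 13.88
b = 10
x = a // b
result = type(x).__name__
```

a is float; b is int; x is float; result = 'float'

'float'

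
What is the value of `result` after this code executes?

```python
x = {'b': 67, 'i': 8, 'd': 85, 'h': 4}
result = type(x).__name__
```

x is dict; result = 'dict'

'dict'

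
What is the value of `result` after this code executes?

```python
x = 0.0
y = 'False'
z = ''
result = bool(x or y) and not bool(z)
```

x = 0.0; y = 'False'; z = ''; result = True

True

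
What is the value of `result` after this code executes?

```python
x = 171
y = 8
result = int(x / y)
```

x = 171; y = 8; result = 21

21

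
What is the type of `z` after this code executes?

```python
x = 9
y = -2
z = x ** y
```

int ** negative = float

float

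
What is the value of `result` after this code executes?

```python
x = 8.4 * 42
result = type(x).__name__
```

x is float; result = 'float'

'float'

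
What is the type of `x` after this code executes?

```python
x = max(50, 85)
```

max() of ints returns int

int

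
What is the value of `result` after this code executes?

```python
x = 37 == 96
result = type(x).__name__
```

x is bool; result = 'bool'

'bool'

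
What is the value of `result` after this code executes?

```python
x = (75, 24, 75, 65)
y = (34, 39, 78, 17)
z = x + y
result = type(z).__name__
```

x is tuple; y is tuple; z is tuple; result = 'tuple'

'tuple'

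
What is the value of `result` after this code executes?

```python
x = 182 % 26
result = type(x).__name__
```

x is int; result = 'int'

'int'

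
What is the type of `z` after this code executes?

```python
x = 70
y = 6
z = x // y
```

int // int = int

int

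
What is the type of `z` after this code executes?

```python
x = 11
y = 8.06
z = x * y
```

int * float = float

float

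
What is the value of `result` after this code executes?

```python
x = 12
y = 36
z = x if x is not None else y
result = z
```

x = 12; y = 36; z = 12; result = 12

12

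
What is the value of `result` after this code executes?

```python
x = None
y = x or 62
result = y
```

x = None; y = 62; result = 62

62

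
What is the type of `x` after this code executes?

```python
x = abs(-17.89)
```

abs() of float returns float

float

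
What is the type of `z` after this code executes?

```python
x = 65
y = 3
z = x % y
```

int % int = int

int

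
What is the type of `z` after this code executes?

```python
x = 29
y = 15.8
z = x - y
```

int - float = float

float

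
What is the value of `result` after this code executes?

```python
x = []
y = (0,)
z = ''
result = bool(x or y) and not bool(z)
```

x = []; y = (0,); z = ''; result = True

True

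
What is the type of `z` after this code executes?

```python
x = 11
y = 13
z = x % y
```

int % int = int

int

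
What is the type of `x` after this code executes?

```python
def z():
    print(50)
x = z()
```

Function without return returns None

NoneType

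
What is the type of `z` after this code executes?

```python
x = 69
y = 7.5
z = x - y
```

int - float = float

float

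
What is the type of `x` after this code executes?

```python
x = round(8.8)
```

round() with no decimal places returns int

int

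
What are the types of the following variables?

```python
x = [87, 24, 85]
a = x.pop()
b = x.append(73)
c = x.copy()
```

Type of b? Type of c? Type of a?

append() returns None; copy() returns list; pop() returns element

NoneType, list, int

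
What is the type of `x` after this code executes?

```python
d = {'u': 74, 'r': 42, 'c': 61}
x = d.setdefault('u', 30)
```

dict.setdefault() returns the (existing or default) value

int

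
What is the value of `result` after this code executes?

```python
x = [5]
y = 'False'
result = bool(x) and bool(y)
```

x = [5]; y = 'False'; result = True

True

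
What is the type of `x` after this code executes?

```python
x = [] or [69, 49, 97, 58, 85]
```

'or' returns first truthy value (list)

list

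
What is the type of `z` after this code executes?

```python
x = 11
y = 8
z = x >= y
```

Comparison returns bool

bool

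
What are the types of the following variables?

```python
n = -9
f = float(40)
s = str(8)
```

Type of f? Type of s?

f is assigned the result of calling float(), which returns a float; s is assigned the result of calling str(), which returns a str

float, str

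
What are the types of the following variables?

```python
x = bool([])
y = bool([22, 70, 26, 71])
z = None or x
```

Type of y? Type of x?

bool() returns bool; bool() returns bool

bool, bool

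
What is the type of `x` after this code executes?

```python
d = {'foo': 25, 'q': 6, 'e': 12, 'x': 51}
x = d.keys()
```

.keys() returns dict_keys view

dict_keys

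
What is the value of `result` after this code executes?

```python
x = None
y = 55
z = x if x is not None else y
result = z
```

x = None; y = 55; z = 55; result = 55

55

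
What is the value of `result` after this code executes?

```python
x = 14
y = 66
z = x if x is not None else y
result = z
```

x = 14; y = 66; z = 14; result = 14

14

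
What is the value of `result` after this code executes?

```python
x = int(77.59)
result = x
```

x = 77; result = 77

77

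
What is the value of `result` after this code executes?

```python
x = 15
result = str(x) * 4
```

x = 15; result = '15151515'

'15151515'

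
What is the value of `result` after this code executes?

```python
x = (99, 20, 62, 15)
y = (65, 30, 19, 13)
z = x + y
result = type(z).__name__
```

x is tuple; y is tuple; z is tuple; result = 'tuple'

'tuple'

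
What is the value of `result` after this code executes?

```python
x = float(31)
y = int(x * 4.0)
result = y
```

x = 31.0; y = 124; result = 124

124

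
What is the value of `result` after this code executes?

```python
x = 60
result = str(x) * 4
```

x = 60; result = '60606060'

'60606060'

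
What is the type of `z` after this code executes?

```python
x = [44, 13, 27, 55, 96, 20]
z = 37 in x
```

'in' operator returns bool

bool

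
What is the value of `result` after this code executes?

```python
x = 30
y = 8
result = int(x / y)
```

x = 30; y = 8; result = 3

3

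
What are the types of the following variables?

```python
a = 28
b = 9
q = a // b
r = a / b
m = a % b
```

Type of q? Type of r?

// returns int; / returns float

int, float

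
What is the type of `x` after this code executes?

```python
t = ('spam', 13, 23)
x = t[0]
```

Index 0 of tuple is a str literal

str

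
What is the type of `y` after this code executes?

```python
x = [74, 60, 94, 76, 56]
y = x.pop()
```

list.pop() returns the popped element

int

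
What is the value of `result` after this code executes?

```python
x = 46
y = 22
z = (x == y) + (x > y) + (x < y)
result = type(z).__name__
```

x is int; y is int; z is int; result = 'int'

'int'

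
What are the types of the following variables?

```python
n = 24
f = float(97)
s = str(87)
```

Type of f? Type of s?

f is assigned the result of calling float(), which returns a float; s is assigned the result of calling str(), which returns a str

float, str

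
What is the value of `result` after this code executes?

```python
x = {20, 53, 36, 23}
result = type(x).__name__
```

x is set; result = 'set'

'set'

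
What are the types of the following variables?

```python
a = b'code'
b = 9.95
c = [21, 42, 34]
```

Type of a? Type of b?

a is assigned a bytes literal (b'...' prefix); b is assigned a number with a decimal point, so it is a float

bytes, float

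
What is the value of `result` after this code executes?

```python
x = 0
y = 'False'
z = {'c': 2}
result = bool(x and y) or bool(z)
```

x = 0; y = 'False'; z = {'c': 2}; result = True

True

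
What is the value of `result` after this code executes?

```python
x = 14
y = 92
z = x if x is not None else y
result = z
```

x = 14; y = 92; z = 14; result = 14

14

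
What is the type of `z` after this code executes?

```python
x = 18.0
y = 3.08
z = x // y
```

float // float = float

float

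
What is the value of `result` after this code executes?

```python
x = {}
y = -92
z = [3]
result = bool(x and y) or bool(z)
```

x = {}; y = -92; z = [3]; result = True

True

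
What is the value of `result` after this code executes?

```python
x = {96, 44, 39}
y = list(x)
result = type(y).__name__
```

x is set; y is list; result = 'list'

'list'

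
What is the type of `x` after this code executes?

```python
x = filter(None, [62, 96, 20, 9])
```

filter() returns a filter object

filter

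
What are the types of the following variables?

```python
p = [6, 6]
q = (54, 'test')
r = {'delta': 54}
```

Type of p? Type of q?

p is assigned a list literal (square brackets); q is assigned a tuple (parenthesized, comma-separated values)

list, tuple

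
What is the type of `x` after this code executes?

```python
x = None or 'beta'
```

'or' with None returns the other truthy value (str)

str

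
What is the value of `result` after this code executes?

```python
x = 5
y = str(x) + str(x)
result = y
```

x = 5; y = '55'; result = '55'

'55'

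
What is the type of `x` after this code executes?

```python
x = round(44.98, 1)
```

round() with decimal places returns float

float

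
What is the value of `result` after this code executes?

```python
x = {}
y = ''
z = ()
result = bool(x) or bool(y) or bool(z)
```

x = {}; y = ''; z = (); result = False

False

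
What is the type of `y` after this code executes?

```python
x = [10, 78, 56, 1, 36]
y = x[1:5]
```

Slicing a list returns a list

list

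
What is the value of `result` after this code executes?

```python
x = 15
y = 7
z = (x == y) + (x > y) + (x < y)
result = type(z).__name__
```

x is int; y is int; z is int; result = 'int'

'int'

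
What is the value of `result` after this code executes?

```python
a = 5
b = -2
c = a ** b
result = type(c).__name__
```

a is int; b is int; c is float; result = 'float'

'float'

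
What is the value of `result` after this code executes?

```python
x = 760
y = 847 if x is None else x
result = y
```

x = 760; y = 760; result = 760

760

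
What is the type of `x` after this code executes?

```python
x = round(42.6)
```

round() with no decimal places returns int

int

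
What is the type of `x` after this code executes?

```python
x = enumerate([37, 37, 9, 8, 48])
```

enumerate() returns an enumerate object

enumerate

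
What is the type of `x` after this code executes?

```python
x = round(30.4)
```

round() with no decimal places returns int

int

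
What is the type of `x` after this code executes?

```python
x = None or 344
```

'or' with None returns the other truthy value

int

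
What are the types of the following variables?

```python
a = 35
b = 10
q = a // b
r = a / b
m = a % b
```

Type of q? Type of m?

// returns int; % of ints returns int

int, int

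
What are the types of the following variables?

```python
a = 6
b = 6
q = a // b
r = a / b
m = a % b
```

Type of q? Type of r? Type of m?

// returns int; / returns float; % of ints returns int

int, float, int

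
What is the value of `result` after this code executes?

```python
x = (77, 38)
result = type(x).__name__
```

x is tuple; result = 'tuple'

'tuple'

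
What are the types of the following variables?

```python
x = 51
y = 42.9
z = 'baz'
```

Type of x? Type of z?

x is assigned a bare integer (no decimal point), so it is an int; z is assigned a quoted string literal, so it is a str

int, str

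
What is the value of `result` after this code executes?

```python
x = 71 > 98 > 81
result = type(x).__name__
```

x is bool; result = 'bool'

'bool'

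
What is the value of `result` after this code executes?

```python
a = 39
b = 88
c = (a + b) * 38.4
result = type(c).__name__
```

a is int; b is int; c is float; result = 'float'

'float'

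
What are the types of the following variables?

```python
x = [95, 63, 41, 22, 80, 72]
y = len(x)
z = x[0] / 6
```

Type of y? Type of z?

len() returns int; int / int = float

int, float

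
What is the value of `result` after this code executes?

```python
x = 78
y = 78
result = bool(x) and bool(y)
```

x = 78; y = 78; result = True

True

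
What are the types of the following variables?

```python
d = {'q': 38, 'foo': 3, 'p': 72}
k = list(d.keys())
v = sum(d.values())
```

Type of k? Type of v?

list() converts to list; sum of ints is int

list, int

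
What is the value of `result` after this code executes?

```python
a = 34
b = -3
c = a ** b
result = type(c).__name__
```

a is int; b is int; c is float; result = 'float'

'float'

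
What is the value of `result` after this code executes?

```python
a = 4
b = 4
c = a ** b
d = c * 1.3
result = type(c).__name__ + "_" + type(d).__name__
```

a is int; b is int; c is int; d is float; result = 'int_float'

'int_float'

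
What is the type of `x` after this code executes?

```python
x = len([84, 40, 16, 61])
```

len() always returns int

int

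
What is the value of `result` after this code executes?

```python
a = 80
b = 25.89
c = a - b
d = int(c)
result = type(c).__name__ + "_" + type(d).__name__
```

a is int; b is float; c is float; d is int; result = 'float_int'

'float_int'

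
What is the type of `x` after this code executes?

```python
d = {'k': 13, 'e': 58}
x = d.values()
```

.values() returns dict_values view

dict_values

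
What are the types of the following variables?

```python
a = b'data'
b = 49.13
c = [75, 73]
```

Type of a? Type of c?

a is assigned a bytes literal (b'...' prefix); c is assigned a list literal (square brackets)

bytes, list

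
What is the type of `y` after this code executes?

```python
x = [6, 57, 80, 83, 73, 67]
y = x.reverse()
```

list.reverse() returns None

NoneType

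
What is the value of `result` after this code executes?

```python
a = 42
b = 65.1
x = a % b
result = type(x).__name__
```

a is int; b is float; x is float; result = 'float'

'float'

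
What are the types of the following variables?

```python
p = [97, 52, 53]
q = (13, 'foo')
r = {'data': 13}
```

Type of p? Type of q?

p is assigned a list literal (square brackets); q is assigned a tuple (parenthesized, comma-separated values)

list, tuple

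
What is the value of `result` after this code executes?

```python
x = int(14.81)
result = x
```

x = 14; result = 14

14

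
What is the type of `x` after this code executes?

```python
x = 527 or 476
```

'or' returns first truthy value (int)

int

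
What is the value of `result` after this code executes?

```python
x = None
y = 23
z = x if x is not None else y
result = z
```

x = None; y = 23; z = 23; result = 23

23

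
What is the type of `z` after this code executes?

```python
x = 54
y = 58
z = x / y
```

int / int = float

float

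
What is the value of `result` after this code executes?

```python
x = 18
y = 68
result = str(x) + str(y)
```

x = 18; y = 68; result = '1868'

'1868'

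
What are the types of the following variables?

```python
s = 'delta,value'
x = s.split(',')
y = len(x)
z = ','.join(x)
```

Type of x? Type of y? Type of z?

str.split() returns list; len() returns int; str.join() returns str

list, int, str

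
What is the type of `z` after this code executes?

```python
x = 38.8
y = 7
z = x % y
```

float % int = float

float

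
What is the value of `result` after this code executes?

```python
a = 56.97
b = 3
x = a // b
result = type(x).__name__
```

a is float; b is int; x is float; result = 'float'

'float'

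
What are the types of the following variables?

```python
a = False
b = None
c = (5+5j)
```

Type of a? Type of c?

a is assigned the constant False, which has type bool; c is assigned (5+5j), an int plus an imaginary literal (j suffix), which evaluates to complex

bool, complex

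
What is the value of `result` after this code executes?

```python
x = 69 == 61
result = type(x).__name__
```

x is bool; result = 'bool'

'bool'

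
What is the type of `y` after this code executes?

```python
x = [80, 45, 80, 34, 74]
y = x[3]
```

Indexing list[int] returns int

int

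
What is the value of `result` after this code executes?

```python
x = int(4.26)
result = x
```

x = 4; result = 4

4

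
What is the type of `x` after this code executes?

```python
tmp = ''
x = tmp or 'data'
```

'or' returns first truthy value (str)

str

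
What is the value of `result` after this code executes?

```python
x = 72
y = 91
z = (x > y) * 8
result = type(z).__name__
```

x is int; y is int; z is int; result = 'int'

'int'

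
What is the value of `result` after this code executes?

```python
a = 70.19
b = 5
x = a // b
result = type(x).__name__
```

a is float; b is int; x is float; result = 'float'

'float'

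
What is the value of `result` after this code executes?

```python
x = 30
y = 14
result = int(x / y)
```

x = 30; y = 14; result = 2

2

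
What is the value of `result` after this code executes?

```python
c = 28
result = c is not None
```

c = 28; result = True

True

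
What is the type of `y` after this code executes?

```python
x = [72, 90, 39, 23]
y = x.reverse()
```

list.reverse() returns None

NoneType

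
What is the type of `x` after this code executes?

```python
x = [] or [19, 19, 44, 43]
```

'or' returns first truthy value (list)

list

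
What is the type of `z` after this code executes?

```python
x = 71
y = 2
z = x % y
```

int % int = int

int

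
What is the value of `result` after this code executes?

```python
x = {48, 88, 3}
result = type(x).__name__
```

x is set; result = 'set'

'set'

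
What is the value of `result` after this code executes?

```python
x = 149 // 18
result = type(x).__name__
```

x is int; result = 'int'

'int'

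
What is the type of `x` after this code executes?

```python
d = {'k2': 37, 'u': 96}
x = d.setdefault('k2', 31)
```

dict.setdefault() returns the (existing or default) value

int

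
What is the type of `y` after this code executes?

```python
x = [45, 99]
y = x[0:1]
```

Slicing a list returns a list

list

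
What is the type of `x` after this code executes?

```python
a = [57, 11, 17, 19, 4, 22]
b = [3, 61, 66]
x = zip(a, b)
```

zip() returns a zip object

zip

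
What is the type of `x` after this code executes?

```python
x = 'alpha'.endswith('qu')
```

str.endswith() returns bool

bool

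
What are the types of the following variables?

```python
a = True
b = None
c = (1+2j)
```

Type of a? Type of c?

a is assigned the constant True, which has type bool; c is assigned (1+2j), an int plus an imaginary literal (j suffix), which evaluates to complex

bool, complex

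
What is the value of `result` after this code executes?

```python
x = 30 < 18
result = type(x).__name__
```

x is bool; result = 'bool'

'bool'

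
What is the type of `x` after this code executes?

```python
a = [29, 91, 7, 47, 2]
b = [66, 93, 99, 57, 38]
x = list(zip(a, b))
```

list(zip()) returns a list of tuples

list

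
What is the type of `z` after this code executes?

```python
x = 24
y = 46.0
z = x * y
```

int * float = float

float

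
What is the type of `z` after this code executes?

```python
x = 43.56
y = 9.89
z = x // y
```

float // float = float

float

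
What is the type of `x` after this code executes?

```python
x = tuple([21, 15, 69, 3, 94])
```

tuple() constructor returns tuple

tuple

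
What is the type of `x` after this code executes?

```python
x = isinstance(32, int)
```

isinstance() returns bool

bool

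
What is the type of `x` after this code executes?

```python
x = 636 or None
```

'or' returns first truthy value

int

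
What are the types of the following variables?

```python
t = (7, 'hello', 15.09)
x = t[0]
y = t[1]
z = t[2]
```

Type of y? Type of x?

tuple[1] is str; tuple[0] is int

str, int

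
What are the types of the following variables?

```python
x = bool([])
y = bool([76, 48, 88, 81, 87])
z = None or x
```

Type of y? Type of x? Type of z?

bool() returns bool; bool() returns bool; None or bool returns the bool

bool, bool, bool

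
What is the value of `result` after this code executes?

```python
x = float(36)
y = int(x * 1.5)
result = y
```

x = 36.0; y = 54; result = 54

54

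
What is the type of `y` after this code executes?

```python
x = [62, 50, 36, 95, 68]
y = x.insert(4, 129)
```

list.insert() returns None

NoneType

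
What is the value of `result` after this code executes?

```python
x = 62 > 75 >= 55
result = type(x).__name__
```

x is bool; result = 'bool'

'bool'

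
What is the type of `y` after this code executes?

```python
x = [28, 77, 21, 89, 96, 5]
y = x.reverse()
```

list.reverse() returns None

NoneType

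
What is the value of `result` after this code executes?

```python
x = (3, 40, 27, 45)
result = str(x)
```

x = (3, 40, 27, 45); result = '(3, 40, 27, 45)'

'(3, 40, 27, 45)'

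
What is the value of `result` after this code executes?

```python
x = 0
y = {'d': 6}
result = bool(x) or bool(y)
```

x = 0; y = {'d': 6}; result = True

True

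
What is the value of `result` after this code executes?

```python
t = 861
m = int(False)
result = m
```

t = 861; m = 0; result = 0

0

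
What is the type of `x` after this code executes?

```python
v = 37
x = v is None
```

'is' comparison returns bool

bool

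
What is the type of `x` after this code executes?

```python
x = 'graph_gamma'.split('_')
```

str.split() returns list

list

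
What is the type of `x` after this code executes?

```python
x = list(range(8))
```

list(range()) returns list

list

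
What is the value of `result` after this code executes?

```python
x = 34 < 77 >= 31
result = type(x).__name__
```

x is bool; result = 'bool'

'bool'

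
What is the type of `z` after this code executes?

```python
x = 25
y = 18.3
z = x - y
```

int - float = float

float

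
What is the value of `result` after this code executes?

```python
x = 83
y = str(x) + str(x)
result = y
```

x = 83; y = '8383'; result = '8383'

'8383'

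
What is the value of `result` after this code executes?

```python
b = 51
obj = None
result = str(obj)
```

b = 51; obj = None; result = 'None'

'None'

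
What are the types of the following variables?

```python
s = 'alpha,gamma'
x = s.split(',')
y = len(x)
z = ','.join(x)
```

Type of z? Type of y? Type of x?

str.join() returns str; len() returns int; str.split() returns list

str, int, list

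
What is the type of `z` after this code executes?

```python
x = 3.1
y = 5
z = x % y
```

float % int = float

float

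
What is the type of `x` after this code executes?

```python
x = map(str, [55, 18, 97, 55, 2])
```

map() returns a map object

map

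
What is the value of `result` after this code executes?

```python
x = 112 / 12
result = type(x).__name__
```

x is float; result = 'float'

'float'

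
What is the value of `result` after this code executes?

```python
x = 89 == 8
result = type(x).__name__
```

x is bool; result = 'bool'

'bool'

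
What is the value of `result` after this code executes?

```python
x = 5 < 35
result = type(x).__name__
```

x is bool; result = 'bool'

'bool'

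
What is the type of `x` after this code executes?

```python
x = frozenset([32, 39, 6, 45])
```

frozenset() returns frozenset

frozenset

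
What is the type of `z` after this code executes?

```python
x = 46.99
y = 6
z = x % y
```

float % int = float

float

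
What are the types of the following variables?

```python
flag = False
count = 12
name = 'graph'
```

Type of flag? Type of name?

flag is assigned the constant False, which has type bool; name is assigned a quoted string literal, so it is a str

bool, str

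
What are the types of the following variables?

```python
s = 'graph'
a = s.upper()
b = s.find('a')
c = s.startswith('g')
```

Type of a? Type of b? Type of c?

upper() returns str; find() returns int; startswith() returns bool

str, int, bool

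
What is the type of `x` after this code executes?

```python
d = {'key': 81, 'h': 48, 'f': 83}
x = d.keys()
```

.keys() returns dict_keys view

dict_keys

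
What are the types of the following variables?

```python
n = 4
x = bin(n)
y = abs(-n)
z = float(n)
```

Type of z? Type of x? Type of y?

float() returns float; bin() returns str; abs() of int returns int

float, str, int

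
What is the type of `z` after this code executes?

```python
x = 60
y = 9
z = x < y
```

Comparison returns bool

bool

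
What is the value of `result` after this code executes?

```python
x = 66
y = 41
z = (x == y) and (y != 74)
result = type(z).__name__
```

x is int; y is int; z is bool; result = 'bool'

'bool'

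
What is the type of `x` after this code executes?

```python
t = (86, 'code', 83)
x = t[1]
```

Index 1 of tuple is a str literal

str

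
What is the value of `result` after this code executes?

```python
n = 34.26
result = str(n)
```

n = 34.26; result = '34.26'

'34.26'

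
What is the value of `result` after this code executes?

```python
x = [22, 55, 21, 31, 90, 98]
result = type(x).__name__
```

x is list; result = 'list'

'list'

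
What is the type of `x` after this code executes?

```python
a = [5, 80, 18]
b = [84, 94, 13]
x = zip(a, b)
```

zip() returns a zip object

zip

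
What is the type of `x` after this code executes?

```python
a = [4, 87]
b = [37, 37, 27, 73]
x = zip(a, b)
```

zip() returns a zip object

zip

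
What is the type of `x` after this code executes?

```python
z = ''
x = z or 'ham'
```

'or' returns first truthy value (str)

str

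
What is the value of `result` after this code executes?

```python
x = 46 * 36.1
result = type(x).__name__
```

x is float; result = 'float'

'float'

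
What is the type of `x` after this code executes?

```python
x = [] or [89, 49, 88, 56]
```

'or' returns first truthy value (list)

list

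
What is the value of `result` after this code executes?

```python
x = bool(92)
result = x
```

x = True; result = True

True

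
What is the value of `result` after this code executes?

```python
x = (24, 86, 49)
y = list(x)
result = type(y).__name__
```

x is tuple; y is list; result = 'list'

'list'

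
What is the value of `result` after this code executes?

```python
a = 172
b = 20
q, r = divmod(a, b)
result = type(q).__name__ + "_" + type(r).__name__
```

a is int; b is int; q is int; r is int; result = 'int_int'

'int_int'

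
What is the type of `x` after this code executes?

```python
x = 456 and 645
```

'and' with truthy values returns last operand (int)

int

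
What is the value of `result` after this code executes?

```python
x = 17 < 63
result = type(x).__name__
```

x is bool; result = 'bool'

'bool'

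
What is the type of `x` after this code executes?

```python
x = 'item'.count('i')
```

str.count() returns int

int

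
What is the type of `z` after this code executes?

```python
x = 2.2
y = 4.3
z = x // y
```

float // float = float

float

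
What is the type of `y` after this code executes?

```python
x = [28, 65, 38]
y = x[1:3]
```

Slicing a list returns a list

list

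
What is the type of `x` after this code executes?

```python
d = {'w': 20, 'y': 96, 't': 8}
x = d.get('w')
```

dict.get() returns value type when found

int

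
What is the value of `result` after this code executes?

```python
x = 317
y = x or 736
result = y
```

x = 317; y = 317; result = 317

317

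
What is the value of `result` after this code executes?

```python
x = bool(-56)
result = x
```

x = True; result = True

True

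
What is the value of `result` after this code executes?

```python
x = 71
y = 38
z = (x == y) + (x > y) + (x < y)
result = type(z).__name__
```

x is int; y is int; z is int; result = 'int'

'int'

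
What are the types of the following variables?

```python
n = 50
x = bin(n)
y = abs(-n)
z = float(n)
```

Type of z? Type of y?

float() returns float; abs() of int returns int

float, int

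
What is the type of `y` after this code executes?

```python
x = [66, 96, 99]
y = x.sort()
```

list.sort() returns None (mutates in place)

NoneType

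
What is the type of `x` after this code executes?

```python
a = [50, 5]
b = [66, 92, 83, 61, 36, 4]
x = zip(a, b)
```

zip() returns a zip object

zip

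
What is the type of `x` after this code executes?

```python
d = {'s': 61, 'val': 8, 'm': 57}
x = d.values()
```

.values() returns dict_values view

dict_values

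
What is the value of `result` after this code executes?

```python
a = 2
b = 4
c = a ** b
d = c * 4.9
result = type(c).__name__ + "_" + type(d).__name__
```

a is int; b is int; c is int; d is float; result = 'int_float'

'int_float'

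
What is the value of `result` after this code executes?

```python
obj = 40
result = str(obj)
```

obj = 40; result = '40'

'40'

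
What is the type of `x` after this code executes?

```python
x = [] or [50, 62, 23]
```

'or' returns first truthy value (list)

list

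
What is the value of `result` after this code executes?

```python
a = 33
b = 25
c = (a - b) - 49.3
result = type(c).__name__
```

a is int; b is int; c is float; result = 'float'

'float'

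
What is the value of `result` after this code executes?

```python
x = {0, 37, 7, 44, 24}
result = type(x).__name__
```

x is set; result = 'set'

'set'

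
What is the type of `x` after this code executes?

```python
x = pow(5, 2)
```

pow(int, int) returns int

int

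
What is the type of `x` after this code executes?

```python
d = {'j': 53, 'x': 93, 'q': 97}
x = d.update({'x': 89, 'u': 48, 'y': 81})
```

dict.update() returns None

NoneType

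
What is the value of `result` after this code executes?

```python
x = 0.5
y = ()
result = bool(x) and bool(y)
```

x = 0.5; y = (); result = False

False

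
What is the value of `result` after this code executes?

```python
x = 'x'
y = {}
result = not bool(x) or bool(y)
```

x = 'x'; y = {}; result = False

False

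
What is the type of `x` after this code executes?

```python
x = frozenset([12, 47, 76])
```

frozenset() returns frozenset

frozenset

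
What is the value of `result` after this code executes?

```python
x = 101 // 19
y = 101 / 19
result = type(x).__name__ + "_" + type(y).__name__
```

x is int; y is float; result = 'int_float'

'int_float'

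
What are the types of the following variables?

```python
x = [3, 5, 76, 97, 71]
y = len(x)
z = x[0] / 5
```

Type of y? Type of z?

len() returns int; int / int = float

int, float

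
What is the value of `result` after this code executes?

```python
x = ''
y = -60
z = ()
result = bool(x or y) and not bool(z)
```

x = ''; y = -60; z = (); result = True

True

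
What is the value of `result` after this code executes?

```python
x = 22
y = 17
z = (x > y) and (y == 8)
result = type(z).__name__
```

x is int; y is int; z is bool; result = 'bool'

'bool'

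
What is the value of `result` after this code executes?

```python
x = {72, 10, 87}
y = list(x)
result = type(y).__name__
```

x is set; y is list; result = 'list'

'list'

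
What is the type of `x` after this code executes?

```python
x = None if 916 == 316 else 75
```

916 == 316 is False, so the else branch is taken

int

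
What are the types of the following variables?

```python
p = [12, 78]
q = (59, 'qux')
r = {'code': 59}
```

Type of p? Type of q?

p is assigned a list literal (square brackets); q is assigned a tuple (parenthesized, comma-separated values)

list, tuple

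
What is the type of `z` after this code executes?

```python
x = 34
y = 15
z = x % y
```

int % int = int

int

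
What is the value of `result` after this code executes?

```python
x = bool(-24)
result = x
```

x = True; result = True

True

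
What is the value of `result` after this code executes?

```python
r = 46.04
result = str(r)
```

r = 46.04; result = '46.04'

'46.04'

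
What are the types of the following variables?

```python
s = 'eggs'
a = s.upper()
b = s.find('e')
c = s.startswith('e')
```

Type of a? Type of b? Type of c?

upper() returns str; find() returns int; startswith() returns bool

str, int, bool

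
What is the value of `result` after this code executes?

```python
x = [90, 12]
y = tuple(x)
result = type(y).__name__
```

x is list; y is tuple; result = 'tuple'

'tuple'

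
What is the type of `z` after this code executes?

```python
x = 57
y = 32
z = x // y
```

int // int = int

int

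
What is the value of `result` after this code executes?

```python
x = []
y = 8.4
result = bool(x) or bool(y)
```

x = []; y = 8.4; result = True

True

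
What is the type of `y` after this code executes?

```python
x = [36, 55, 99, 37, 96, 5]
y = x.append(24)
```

list.append() returns None (mutates in place)

NoneType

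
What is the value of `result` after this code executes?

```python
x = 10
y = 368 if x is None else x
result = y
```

x = 10; y = 10; result = 10

10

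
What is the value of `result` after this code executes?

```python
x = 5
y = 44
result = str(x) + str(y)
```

x = 5; y = 44; result = '544'

'544'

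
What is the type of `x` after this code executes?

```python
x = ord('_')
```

ord() returns int (code point)

int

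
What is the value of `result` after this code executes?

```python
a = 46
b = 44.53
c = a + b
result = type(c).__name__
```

a is int; b is float; c is float; result = 'float'

'float'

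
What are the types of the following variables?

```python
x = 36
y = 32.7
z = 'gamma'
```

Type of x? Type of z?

x is assigned a bare integer (no decimal point), so it is an int; z is assigned a quoted string literal, so it is a str

int, str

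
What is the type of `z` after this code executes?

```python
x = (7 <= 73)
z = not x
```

'not' returns bool

bool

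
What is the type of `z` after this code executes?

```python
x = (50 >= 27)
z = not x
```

'not' returns bool

bool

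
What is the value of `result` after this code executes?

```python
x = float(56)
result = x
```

x = 56.0; result = 56.0

56.0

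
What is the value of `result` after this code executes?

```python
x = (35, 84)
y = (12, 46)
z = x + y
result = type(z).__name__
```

x is tuple; y is tuple; z is tuple; result = 'tuple'

'tuple'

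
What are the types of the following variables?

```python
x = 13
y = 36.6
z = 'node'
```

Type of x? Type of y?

x is assigned a bare integer (no decimal point), so it is an int; y is assigned a number with a decimal point, so it is a float

int, float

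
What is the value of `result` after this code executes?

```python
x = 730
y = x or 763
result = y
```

x = 730; y = 730; result = 730

730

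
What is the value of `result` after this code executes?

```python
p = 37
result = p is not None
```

p = 37; result = True

True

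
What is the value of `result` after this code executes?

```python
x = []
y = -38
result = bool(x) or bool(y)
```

x = []; y = -38; result = True

True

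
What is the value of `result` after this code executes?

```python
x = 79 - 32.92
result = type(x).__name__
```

x is float; result = 'float'

'float'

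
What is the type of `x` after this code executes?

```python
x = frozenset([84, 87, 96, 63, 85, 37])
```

frozenset() returns frozenset

frozenset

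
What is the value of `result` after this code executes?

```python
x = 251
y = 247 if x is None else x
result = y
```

x = 251; y = 251; result = 251

251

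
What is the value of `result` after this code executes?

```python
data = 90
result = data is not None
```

data = 90; result = True

True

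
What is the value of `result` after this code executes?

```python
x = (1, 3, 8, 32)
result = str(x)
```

x = (1, 3, 8, 32); result = '(1, 3, 8, 32)'

'(1, 3, 8, 32)'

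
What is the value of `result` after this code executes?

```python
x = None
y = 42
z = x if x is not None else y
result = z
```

x = None; y = 42; z = 42; result = 42

42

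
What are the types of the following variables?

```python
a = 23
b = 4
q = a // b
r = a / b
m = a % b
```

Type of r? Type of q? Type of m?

/ returns float; // returns int; % of ints returns int

float, int, int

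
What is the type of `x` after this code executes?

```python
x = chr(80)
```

chr() returns str (single char)

str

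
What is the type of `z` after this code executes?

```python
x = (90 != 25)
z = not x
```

'not' returns bool

bool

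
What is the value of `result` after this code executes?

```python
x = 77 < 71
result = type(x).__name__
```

x is bool; result = 'bool'

'bool'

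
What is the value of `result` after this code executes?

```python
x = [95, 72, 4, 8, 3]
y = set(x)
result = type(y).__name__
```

x is list; y is set; result = 'set'

'set'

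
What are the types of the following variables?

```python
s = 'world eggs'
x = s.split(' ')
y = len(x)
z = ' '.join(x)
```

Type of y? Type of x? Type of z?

len() returns int; str.split() returns list; str.join() returns str

int, list, str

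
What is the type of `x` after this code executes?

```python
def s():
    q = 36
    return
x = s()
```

Bare return returns None

NoneType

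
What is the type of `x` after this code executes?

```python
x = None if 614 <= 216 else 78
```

614 <= 216 is False, so the else branch is taken

int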